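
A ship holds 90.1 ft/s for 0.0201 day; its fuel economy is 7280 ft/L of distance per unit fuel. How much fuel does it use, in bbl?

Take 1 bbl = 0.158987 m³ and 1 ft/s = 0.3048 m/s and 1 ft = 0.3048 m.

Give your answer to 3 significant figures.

90.1 ft/s → 27.4625 m/s
0.0201 day → 1736.64 s
d = v × t = 27.4625 × 1736.64 = 47692.5 m
7280 ft/L → 2.21894×10⁶ m/m³
V = d / (distance per unit fuel) = 47692.5 / 2.21894×10⁶ = 0.0214934 m³
In bbl: 0.0214934 / 0.158987 = 0.13519 bbl

0.135 bbl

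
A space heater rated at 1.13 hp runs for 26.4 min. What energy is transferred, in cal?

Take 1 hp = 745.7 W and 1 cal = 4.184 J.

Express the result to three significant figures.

1.13 hp × 745.7 = 842.641 W
26.4 min × 60 = 1584 s
E = P × t = 842.641 W × 1584 s = 1.33474×10⁶ J
1.33474×10⁶ J ÷ (4.184 J/cal) = 319011 cal

3.19×10⁵ cal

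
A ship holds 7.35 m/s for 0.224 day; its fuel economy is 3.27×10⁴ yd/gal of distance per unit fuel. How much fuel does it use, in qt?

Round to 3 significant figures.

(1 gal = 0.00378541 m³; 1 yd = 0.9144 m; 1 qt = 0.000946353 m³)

0.224 day → 19353.6 s
d = v × t = 7.35 × 19353.6 = 142249 m
3.27×10⁴ yd/gal → 7.89898×10⁶ m/m³
V = d / (distance per unit fuel) = 142249 / 7.89898×10⁶ = 0.0180085 m³
In qt: 0.0180085 / 0.000946353 = 19.0294 qt

19.0 qt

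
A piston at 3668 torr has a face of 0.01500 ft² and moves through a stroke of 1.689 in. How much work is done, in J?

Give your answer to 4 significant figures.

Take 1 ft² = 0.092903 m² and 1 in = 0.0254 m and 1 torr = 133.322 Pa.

29.24 J

3668 torr → 489025 Pa
0.01500 ft² → 0.00139354 m²
F = P × A = 489025 × 0.00139354 = 681.476 N
1.689 in → 0.0429006 m
W = F × d = 681.476 × 0.0429006 = 29.2357 J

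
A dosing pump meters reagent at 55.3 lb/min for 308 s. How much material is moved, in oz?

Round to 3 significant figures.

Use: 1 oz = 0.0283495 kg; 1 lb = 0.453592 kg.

4540 oz

55.3 lb/min → 0.418061 kg/s
m = ṁ × t = 0.418061 × 308 = 128.763 kg
In oz: 128.763 / 0.0283495 = 4541.98 oz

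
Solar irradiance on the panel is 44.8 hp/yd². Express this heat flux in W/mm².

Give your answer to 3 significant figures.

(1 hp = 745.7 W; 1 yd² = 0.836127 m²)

0.0400 W/mm²

44.8 hp/yd² × 745.7 W/hp ÷ 0.836127 m²/yd² = 39954.9 W/m²
39954.9 W/m² × 10⁻⁶ m²/mm² = 0.0399549 W/mm²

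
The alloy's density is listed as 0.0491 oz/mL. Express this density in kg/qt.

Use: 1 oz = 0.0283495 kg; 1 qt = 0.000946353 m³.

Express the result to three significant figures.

1.32 kg/qt

0.0491 oz/mL × 0.0283495 kg/oz ÷ 10⁻⁶ m³/mL = 1391.96 kg/m³
1391.96 kg/m³ × 0.000946353 m³/qt = 1.31729 kg/qt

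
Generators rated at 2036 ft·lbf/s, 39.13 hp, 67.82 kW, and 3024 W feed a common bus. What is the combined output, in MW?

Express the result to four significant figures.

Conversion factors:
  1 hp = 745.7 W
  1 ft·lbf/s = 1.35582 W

2036 ft·lbf/s × 1.35582 = 2760.45 W
39.13 hp × 745.7 = 29179.2 W
67.82 kW × 1000 = 67820 W
3024 W (already W)
Sum: 2760.45 + 29179.2 + 67820 + 3024 = 102784 W
In MW: 102784 / 1000000 = 0.102784 MW

0.1028 MW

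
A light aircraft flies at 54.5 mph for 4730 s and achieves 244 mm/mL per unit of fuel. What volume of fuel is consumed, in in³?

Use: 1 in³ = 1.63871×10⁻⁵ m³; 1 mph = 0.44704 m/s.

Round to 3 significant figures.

54.5 mph → 24.3637 m/s
d = v × t = 24.3637 × 4730 = 115240 m
244 mm/mL → 244000 m/m³
V = d / (distance per unit fuel) = 115240 / 244000 = 0.472295 m³
In in³: 0.472295 / 1.63871×10⁻⁵ = 28821.1 in³

2.88×10⁴ in³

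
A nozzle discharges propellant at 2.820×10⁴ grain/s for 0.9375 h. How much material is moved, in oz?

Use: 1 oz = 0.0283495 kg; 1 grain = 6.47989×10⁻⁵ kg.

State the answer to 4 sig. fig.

2.820×10⁴ grain/s → 1.82733 kg/s
0.9375 h → 3375 s
m = ṁ × t = 1.82733 × 3375 = 6167.24 kg
In oz: 6167.24 / 0.0283495 = 217543 oz

2.175×10⁵ oz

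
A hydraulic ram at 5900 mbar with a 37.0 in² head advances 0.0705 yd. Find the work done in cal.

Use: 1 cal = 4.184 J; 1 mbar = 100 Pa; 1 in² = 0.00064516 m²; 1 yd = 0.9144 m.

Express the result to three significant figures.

5900 mbar → 590000 Pa
37.0 in² → 0.0238709 m²
F = P × A = 590000 × 0.0238709 = 14083.8 N
0.0705 yd → 0.0644652 m
W = F × d = 14083.8 × 0.0644652 = 907.915 J
In cal: 907.915 / 4.184 = 216.997 cal

217 cal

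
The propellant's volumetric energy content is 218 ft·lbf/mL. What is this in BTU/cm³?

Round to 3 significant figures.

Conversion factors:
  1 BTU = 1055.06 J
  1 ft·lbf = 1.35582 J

218 ft·lbf/mL × 1.35582 J/ft·lbf ÷ 10⁻⁶ m³/mL = 2.95569×10⁸ J/m³
2.95569×10⁸ J/m³ ÷ 1055.06 J/BTU × 10⁻⁶ m³/cm³ = 0.280144 BTU/cm³

0.280 BTU/cm³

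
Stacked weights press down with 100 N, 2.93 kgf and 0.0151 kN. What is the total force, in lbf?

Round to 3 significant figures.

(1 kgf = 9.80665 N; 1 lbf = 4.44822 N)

100 N (already N)
2.93 kgf × 9.80665 = 28.7335 N
0.0151 kN × 1000 = 15.1 N
Total: 100 + 28.7335 + 15.1 = 143.834 N
In lbf: 143.834 / 4.44822 = 32.3352 lbf

32.3 lbf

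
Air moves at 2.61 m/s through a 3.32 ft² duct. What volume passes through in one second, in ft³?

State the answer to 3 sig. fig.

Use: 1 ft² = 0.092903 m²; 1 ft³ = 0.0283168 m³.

3.32 ft² × 0.092903 = 0.308438 m²
V = v × A × t = 2.61 m/s × 0.308438 m² × 1 s = 0.805023 m³
0.805023 m³ ÷ (0.0283168 m³/ft³) = 28.4292 ft³

28.4 ft³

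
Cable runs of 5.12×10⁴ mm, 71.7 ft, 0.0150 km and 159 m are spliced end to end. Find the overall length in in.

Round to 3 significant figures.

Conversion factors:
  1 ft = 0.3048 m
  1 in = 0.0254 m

5.12×10⁴ mm × 0.001 = 51.2 m
71.7 ft × 0.3048 = 21.8542 m
0.0150 km × 1000 = 15 m
159 m (already m)
Sum: 51.2 + 21.8542 + 15 + 159 = 247.054 m
In in: 247.054 / 0.0254 = 9726.54 in

9730 in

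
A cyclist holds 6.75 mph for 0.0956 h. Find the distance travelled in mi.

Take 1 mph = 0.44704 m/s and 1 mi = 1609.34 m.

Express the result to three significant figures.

6.75 mph × 0.44704 = 3.01752 m/s
0.0956 h × 3600 = 344.16 s
d = v × t = 3.01752 m/s × 344.16 s = 1038.51 m
1038.51 m ÷ (1609.34 m/mi) = 0.645302 mi

0.645 mi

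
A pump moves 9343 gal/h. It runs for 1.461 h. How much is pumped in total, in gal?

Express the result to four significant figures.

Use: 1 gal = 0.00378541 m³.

1.365×10⁴ gal

9343 gal/h → 0.00982419 m³/s
1.461 h → 5259.6 s
V = Q × t = 0.00982419 × 5259.6 = 51.6713 m³
In gal: 51.6713 / 0.00378541 = 13650.1 gal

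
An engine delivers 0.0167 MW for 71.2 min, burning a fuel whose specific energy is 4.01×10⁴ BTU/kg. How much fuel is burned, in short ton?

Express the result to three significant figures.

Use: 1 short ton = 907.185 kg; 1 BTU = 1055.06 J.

0.00186 short ton

0.0167 MW → 16700 W
71.2 min → 4272 s
E = P × t = 16700 × 4272 = 7.13424×10⁷ J
4.01×10⁴ BTU/kg → 4.23079×10⁷ J/kg
m = E / e_s = 7.13424×10⁷ / 4.23079×10⁷ = 1.68627 kg
In short ton: 1.68627 / 907.185 = 0.00185879 short ton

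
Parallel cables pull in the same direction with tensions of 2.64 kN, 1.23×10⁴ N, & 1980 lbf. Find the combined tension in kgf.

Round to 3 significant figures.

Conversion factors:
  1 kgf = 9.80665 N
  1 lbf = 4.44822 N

2.64 kN × 1000 → 2640 N
1.23×10⁴ N (already N)
1980 lbf × 4.44822 → 8807.48 N
Combined: 2640 + 12300 + 8807.48 = 23747.5 N
In kgf: 23747.5 / 9.80665 = 2421.57 kgf

2420 kgf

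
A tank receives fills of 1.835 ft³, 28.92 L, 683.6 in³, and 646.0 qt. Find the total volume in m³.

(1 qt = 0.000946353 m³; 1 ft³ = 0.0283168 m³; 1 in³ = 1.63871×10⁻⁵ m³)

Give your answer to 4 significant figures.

1.835 ft³ × 0.0283168 → 0.0519613 m³
28.92 L × 0.001 → 0.02892 m³
683.6 in³ × 1.63871×10⁻⁵ → 0.0112022 m³
646.0 qt × 0.000946353 → 0.611344 m³
Total: 0.0519613 + 0.02892 + 0.0112022 + 0.611344 = 0.703428 m³

0.7034 m³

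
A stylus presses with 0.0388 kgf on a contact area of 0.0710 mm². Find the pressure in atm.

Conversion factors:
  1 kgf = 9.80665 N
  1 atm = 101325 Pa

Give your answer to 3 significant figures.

52.9 atm

0.0388 kgf × 9.80665 = 0.380498 N
0.0710 mm² × 10⁻⁶ = 7.1×10⁻⁸ m²
P = F / A = 0.380498 N / 7.1×10⁻⁸ m² = 5.35913×10⁶ Pa
5.35913×10⁶ Pa ÷ (101325 Pa/atm) = 52.8905 atm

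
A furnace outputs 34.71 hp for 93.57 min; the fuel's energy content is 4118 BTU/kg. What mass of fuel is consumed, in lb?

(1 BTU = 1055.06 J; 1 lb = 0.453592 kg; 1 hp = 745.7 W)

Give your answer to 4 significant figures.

73.74 lb

34.71 hp → 25883.2 W
93.57 min → 5614.2 s
E = P × t = 25883.2 × 5614.2 = 1.45313×10⁸ J
4118 BTU/kg → 4.34474×10⁶ J/kg
m = E / e_s = 1.45313×10⁸ / 4.34474×10⁶ = 33.4457 kg
In lb: 33.4457 / 0.453592 = 73.7352 lb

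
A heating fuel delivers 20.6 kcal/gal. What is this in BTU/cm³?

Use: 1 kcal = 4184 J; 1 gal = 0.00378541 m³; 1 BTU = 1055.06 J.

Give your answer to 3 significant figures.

0.0216 BTU/cm³

20.6 kcal/gal × 4184 J/kcal ÷ 0.00378541 m³/gal = 2.27691×10⁷ J/m³
2.27691×10⁷ J/m³ ÷ 1055.06 J/BTU × 10⁻⁶ m³/cm³ = 0.0215809 BTU/cm³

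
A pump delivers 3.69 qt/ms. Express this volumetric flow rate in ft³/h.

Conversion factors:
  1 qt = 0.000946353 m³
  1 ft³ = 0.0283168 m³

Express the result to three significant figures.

3.69 qt/ms × 0.000946353 m³/qt ÷ 0.001 s/ms = 3.49204 m³/s
3.49204 m³/s ÷ 0.0283168 m³/ft³ × 3600 s/h = 443954 ft³/h

4.44×10⁵ ft³/h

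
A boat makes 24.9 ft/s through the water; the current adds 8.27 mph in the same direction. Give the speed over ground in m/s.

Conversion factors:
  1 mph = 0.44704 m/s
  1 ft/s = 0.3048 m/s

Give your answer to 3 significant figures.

24.9 ft/s × 0.3048 → 7.58952 m/s
8.27 mph × 0.44704 → 3.69702 m/s
Total: 7.58952 + 3.69702 = 11.2865 m/s

11.3 m/s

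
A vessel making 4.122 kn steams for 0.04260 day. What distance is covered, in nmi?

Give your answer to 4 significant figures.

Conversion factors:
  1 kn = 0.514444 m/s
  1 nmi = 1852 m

4.122 kn × 0.514444 = 2.12054 m/s
0.04260 day × 86400 = 3680.64 s
d = v × t = 2.12054 m/s × 3680.64 s = 7804.94 m
7804.94 m ÷ (1852 m/nmi) = 4.21433 nmi

4.214 nmi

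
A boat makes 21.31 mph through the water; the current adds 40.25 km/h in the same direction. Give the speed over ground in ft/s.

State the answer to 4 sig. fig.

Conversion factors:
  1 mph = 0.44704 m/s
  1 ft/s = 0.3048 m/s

67.94 ft/s

21.31 mph × 0.44704 → 9.52642 m/s
40.25 km/h × (1/3.6) → 11.1806 m/s
Total: 9.52642 + 11.1806 = 20.707 m/s
In ft/s: 20.707 / 0.3048 = 67.9364 ft/s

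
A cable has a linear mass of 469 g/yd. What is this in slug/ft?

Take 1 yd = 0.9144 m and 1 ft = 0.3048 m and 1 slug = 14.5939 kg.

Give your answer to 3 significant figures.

469 g/yd × 0.001 kg/g ÷ 0.9144 m/yd = 0.512905 kg/m
0.512905 kg/m ÷ 14.5939 kg/slug × 0.3048 m/ft = 0.0107122 slug/ft

0.0107 slug/ft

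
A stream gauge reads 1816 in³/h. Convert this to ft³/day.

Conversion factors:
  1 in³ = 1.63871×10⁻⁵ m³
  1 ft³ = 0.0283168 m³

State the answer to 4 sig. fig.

25.22 ft³/day

1816 in³/h × 1.63871×10⁻⁵ m³/in³ ÷ 3600 s/h = 8.26638×10⁻⁶ m³/s
8.26638×10⁻⁶ m³/s ÷ 0.0283168 m³/ft³ × 86400 s/day = 25.2223 ft³/day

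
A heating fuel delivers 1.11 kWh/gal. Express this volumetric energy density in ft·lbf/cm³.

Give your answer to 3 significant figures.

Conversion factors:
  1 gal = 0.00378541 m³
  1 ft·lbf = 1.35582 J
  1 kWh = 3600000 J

779 ft·lbf/cm³

1.11 kWh/gal × 3600000 J/kWh ÷ 0.00378541 m³/gal = 1.05563×10⁹ J/m³
1.05563×10⁹ J/m³ ÷ 1.35582 J/ft·lbf × 10⁻⁶ m³/cm³ = 778.592 ft·lbf/cm³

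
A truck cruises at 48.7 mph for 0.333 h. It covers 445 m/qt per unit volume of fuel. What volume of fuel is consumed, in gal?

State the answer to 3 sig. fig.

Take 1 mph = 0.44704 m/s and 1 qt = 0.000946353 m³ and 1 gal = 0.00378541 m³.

14.7 gal

48.7 mph → 21.7708 m/s
0.333 h → 1198.8 s
d = v × t = 21.7708 × 1198.8 = 26098.8 m
445 m/qt → 470226 m/m³
V = d / (distance per unit fuel) = 26098.8 / 470226 = 0.0555027 m³
In gal: 0.0555027 / 0.00378541 = 14.6623 gal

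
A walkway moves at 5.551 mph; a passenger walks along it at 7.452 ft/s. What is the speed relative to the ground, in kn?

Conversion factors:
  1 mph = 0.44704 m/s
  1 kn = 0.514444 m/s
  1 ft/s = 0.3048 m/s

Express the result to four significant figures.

9.239 kn

5.551 mph × 0.44704 = 2.48152 m/s
7.452 ft/s × 0.3048 = 2.27137 m/s
Total: 2.48152 + 2.27137 = 4.75289 m/s
In kn: 4.75289 / 0.514444 = 9.23889 kn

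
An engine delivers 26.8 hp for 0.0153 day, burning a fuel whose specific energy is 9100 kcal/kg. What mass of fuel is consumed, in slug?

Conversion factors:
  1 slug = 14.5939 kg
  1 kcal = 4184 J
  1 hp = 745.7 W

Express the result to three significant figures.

26.8 hp → 19984.8 W
0.0153 day → 1321.92 s
E = P × t = 19984.8 × 1321.92 = 2.64183×10⁷ J
9100 kcal/kg → 3.80744×10⁷ J/kg
m = E / e_s = 2.64183×10⁷ / 3.80744×10⁷ = 0.69386 kg
In slug: 0.69386 / 14.5939 = 0.0475445 slug

0.0475 slug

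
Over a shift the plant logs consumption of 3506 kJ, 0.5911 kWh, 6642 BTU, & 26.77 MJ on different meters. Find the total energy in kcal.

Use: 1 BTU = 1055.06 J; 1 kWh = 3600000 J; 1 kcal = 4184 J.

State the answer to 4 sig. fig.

3506 kJ × 1000 → 3.506×10⁶ J
0.5911 kWh × 3600000 → 2.12796×10⁶ J
6642 BTU × 1055.06 → 7.00771×10⁶ J
26.77 MJ × 1000000 → 2.677×10⁷ J
Total: 3.506×10⁶ + 2.12796×10⁶ + 7.00771×10⁶ + 2.677×10⁷ = 3.94117×10⁷ J
In kcal: 3.94117×10⁷ / 4184 = 9419.62 kcal

9420 kcal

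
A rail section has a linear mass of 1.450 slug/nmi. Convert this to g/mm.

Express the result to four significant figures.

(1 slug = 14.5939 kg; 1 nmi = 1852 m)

0.01143 g/mm

1.450 slug/nmi × 14.5939 kg/slug ÷ 1852 m/nmi = 0.0114261 kg/m
0.0114261 kg/m ÷ 0.001 kg/g × 0.001 m/mm = 0.0114261 g/mm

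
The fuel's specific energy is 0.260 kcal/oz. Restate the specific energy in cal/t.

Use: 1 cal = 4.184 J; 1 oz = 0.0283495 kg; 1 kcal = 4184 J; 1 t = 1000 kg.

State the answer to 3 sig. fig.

0.260 kcal/oz × 4184 J/kcal ÷ 0.0283495 kg/oz = 38372.5 J/kg
38372.5 J/kg ÷ 4.184 J/cal × 1000 kg/t = 9.17125×10⁶ cal/t

9.17×10⁶ cal/t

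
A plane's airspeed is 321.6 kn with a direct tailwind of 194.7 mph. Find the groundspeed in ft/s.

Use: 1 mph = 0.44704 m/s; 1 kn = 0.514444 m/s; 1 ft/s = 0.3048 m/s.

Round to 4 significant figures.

321.6 kn × 0.514444 = 165.445 m/s
194.7 mph × 0.44704 = 87.0387 m/s
Total: 165.445 + 87.0387 = 252.484 m/s
In ft/s: 252.484 / 0.3048 = 828.36 ft/s

828.4 ft/s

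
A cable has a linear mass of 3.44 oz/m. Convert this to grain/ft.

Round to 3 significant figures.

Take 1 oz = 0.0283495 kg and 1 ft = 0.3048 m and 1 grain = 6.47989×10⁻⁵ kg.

459 grain/ft

3.44 oz/m × 0.0283495 kg/oz = 0.0975223 kg/m
0.0975223 kg/m ÷ 6.47989×10⁻⁵ kg/grain × 0.3048 m/ft = 458.724 grain/ft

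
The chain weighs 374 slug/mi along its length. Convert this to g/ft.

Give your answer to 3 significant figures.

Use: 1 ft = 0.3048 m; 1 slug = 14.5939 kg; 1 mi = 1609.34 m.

1030 g/ft

374 slug/mi × 14.5939 kg/slug ÷ 1609.34 m/mi = 3.39153 kg/m
3.39153 kg/m ÷ 0.001 kg/g × 0.3048 m/ft = 1033.74 g/ft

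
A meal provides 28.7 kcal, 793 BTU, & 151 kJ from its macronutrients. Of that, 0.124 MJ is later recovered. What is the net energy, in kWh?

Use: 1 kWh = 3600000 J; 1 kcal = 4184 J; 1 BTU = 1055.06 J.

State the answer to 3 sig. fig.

0.273 kWh

28.7 kcal × 4184 → 120081 J
793 BTU × 1055.06 → 836663 J
151 kJ × 1000 → 151000 J
0.124 MJ × 1000000 → 124000 J
Sum: 120081 + 836663 + 151000 − 124000 = 983744 J
In kWh: 983744 / 3600000 = 0.273262 kWh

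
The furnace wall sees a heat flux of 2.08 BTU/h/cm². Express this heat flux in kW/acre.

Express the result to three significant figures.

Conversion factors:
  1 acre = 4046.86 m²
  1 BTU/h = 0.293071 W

2.08 BTU/h/cm² × 0.293071 W/BTU/h ÷ 0.0001 m²/cm² = 6095.88 W/m²
6095.88 W/m² ÷ 1000 W/kW × 4046.86 m²/acre = 24669.2 kW/acre

2.47×10⁴ kW/acre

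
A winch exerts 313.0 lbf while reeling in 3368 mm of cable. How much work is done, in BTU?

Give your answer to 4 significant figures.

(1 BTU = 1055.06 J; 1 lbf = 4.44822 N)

4.445 BTU

313.0 lbf × 4.44822 = 1392.29 N
3368 mm × 0.001 = 3.368 m
W = F × d = 1392.29 N × 3.368 m = 4689.23 J
4689.23 J ÷ (1055.06 J/BTU) = 4.44452 BTU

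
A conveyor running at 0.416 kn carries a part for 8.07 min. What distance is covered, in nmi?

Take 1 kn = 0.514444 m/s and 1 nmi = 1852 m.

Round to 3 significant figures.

0.0560 nmi

0.416 kn × 0.514444 = 0.214009 m/s
8.07 min × 60 = 484.2 s
d = v × t = 0.214009 m/s × 484.2 s = 103.623 m
103.623 m ÷ (1852 m/nmi) = 0.0559519 nmi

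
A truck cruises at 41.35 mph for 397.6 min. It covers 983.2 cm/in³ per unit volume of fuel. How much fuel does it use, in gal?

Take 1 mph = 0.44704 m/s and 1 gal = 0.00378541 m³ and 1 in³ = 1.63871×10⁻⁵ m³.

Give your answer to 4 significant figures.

194.2 gal

41.35 mph → 18.4851 m/s
397.6 min → 23856 s
d = v × t = 18.4851 × 23856 = 440981 m
983.2 cm/in³ → 599984 m/m³
V = d / (distance per unit fuel) = 440981 / 599984 = 0.734988 m³
In gal: 0.734988 / 0.00378541 = 194.163 gal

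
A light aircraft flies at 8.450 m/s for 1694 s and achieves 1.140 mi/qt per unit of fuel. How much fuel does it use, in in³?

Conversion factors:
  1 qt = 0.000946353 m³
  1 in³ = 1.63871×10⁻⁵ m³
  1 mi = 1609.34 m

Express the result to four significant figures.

d = v × t = 8.45 × 1694 = 14314.3 m
1.140 mi/qt → 1.93865×10⁶ m/m³
V = d / (distance per unit fuel) = 14314.3 / 1.93865×10⁶ = 0.00738364 m³
In in³: 0.00738364 / 1.63871×10⁻⁵ = 450.576 in³

450.6 in³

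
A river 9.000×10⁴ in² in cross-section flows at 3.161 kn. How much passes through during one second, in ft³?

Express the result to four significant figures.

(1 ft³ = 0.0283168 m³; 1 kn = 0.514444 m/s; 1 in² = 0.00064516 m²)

3334 ft³

3.161 kn × 0.514444 = 1.62616 m/s
9.000×10⁴ in² × 0.00064516 = 58.0644 m²
V = v × A × t = 1.62616 m/s × 58.0644 m² × 1 s = 94.422 m³
94.422 m³ ÷ (0.0283168 m³/ft³) = 3334.49 ft³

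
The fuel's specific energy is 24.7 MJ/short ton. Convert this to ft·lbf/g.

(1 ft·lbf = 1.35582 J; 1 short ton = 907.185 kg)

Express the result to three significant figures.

24.7 MJ/short ton × 1000000 J/MJ ÷ 907.185 kg/short ton = 27227.1 J/kg
27227.1 J/kg ÷ 1.35582 J/ft·lbf × 0.001 kg/g = 20.0816 ft·lbf/g

20.1 ft·lbf/g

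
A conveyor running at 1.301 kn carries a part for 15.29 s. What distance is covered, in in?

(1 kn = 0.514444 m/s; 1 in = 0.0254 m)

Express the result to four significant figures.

402.9 in

1.301 kn × 0.514444 = 0.669292 m/s
d = v × t = 0.669292 m/s × 15.29 s = 10.2335 m
10.2335 m ÷ (0.0254 m/in) = 402.894 in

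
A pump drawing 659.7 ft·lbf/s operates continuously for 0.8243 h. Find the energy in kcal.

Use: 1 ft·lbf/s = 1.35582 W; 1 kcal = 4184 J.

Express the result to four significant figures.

634.4 kcal

659.7 ft·lbf/s × 1.35582 = 894.434 W
0.8243 h × 3600 = 2967.48 s
E = P × t = 894.434 W × 2967.48 s = 2.65422×10⁶ J
2.65422×10⁶ J ÷ (4184 J/kcal) = 634.374 kcal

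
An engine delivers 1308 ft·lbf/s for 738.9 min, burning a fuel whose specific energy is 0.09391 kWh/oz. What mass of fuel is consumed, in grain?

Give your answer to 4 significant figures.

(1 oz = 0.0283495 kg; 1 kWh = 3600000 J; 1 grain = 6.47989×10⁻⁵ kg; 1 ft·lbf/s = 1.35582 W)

1308 ft·lbf/s → 1773.41 W
738.9 min → 44334 s
E = P × t = 1773.41 × 44334 = 7.86224×10⁷ J
0.09391 kWh/oz → 1.19253×10⁷ J/kg
m = E / e_s = 7.86224×10⁷ / 1.19253×10⁷ = 6.59291 kg
In grain: 6.59291 / 6.47989×10⁻⁵ = 101744 grain

1.017×10⁵ grain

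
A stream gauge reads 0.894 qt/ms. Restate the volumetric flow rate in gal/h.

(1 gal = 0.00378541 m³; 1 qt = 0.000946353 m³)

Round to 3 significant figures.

0.894 qt/ms × 0.000946353 m³/qt ÷ 0.001 s/ms = 0.84604 m³/s
0.84604 m³/s ÷ 0.00378541 m³/gal × 3600 s/h = 804601 gal/h

8.05×10⁵ gal/h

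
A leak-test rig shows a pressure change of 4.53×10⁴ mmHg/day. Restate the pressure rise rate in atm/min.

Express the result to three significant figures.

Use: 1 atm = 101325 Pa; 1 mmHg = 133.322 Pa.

0.0414 atm/min

4.53×10⁴ mmHg/day × 133.322 Pa/mmHg ÷ 86400 s/day = 69.9015 Pa/s
69.9015 Pa/s ÷ 101325 Pa/atm × 60 s/min = 0.0413925 atm/min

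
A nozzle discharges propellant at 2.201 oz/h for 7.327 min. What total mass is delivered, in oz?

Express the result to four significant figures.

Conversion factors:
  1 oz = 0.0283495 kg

0.2688 oz

2.201 oz/h → 1.73326×10⁻⁵ kg/s
7.327 min → 439.62 s
m = ṁ × t = 1.73326×10⁻⁵ × 439.62 = 0.00761976 kg
In oz: 0.00761976 / 0.0283495 = 0.268779 oz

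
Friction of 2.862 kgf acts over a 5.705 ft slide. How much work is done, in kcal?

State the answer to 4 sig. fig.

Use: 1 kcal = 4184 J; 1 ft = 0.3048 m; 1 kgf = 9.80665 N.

0.01166 kcal

2.862 kgf × 9.80665 → 28.0666 N
5.705 ft × 0.3048 → 1.73888 m
W = F × d = 28.0666 N × 1.73888 m = 48.8044 J
48.8044 J ÷ (4184 J/kcal) = 0.0116645 kcal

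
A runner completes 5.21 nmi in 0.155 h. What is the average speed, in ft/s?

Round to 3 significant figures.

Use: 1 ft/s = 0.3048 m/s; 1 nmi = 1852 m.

5.21 nmi × 1852 → 9648.92 m
0.155 h × 3600 → 558 s
v = d / t = 9648.92 m / 558 s = 17.292 m/s
17.292 m/s ÷ (0.3048 m/s/ft/s) = 56.7323 ft/s

56.7 ft/s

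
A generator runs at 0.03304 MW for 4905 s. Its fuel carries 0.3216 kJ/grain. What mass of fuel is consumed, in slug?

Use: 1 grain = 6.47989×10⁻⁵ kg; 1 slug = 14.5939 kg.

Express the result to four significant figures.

0.03304 MW → 33040 W
E = P × t = 33040 × 4905 = 1.62061×10⁸ J
0.3216 kJ/grain → 4.96305×10⁶ J/kg
m = E / e_s = 1.62061×10⁸ / 4.96305×10⁶ = 32.6535 kg
In slug: 32.6535 / 14.5939 = 2.23748 slug

2.237 slug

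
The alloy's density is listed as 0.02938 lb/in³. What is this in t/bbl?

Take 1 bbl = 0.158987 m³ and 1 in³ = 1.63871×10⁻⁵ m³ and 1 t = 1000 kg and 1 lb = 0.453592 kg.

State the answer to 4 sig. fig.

0.1293 t/bbl

0.02938 lb/in³ × 0.453592 kg/lb ÷ 1.63871×10⁻⁵ m³/in³ = 813.233 kg/m³
813.233 kg/m³ ÷ 1000 kg/t × 0.158987 m³/bbl = 0.129293 t/bbl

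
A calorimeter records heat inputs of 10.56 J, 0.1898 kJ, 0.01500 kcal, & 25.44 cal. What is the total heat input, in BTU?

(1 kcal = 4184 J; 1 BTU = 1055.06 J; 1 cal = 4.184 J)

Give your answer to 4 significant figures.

10.56 J (already J)
0.1898 kJ × 1000 → 189.8 J
0.01500 kcal × 4184 → 62.76 J
25.44 cal × 4.184 → 106.441 J
Combined: 10.56 + 189.8 + 62.76 + 106.441 = 369.561 J
In BTU: 369.561 / 1055.06 = 0.350275 BTU

0.3503 BTU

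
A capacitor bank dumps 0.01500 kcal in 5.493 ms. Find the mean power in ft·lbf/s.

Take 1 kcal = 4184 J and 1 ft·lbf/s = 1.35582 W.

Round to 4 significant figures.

8427 ft·lbf/s

0.01500 kcal × 4184 = 62.76 J
5.493 ms × 0.001 = 0.005493 s
P = E / t = 62.76 J / 0.005493 s = 11425.5 W
11425.5 W ÷ (1.35582 W/ft·lbf/s) = 8427 ft·lbf/s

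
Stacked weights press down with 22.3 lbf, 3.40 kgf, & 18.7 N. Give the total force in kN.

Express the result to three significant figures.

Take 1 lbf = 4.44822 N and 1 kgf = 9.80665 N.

0.151 kN

22.3 lbf × 4.44822 → 99.1953 N
3.40 kgf × 9.80665 → 33.3426 N
18.7 N (already N)
Sum: 99.1953 + 33.3426 + 18.7 = 151.238 N
In kN: 151.238 / 1000 = 0.151238 kN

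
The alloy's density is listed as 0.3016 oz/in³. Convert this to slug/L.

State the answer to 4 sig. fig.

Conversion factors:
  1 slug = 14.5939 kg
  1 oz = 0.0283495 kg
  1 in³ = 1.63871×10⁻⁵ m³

0.03575 slug/L

0.3016 oz/in³ × 0.0283495 kg/oz ÷ 1.63871×10⁻⁵ m³/in³ = 521.765 kg/m³
521.765 kg/m³ ÷ 14.5939 kg/slug × 0.001 m³/L = 0.0357523 slug/L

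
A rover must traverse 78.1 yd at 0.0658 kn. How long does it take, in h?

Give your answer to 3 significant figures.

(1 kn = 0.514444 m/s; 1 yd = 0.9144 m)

0.586 h

78.1 yd × 0.9144 = 71.4146 m
0.0658 kn × 0.514444 = 0.0338504 m/s
t = d / v = 71.4146 m / 0.0338504 m/s = 2109.71 s
2109.71 s ÷ (3600 s/h) = 0.586031 h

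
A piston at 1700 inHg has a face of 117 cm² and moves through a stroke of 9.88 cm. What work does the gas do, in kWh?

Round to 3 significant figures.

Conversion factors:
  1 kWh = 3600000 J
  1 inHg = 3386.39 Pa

1700 inHg → 5.75686×10⁶ Pa
117 cm² → 0.0117 m²
F = P × A = 5.75686×10⁶ × 0.0117 = 67355.3 N
9.88 cm → 0.0988 m
W = F × d = 67355.3 × 0.0988 = 6654.7 J
In kWh: 6654.7 / 3600000 = 0.00184853 kWh

0.00185 kWh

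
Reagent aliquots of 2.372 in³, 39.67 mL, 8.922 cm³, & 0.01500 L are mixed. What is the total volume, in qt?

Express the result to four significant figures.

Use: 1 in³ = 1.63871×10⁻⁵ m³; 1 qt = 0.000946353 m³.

0.1083 qt

2.372 in³ × 1.63871×10⁻⁵ = 3.88702×10⁻⁵ m³
39.67 mL × 10⁻⁶ = 3.967×10⁻⁵ m³
8.922 cm³ × 10⁻⁶ = 8.922×10⁻⁶ m³
0.01500 L × 0.001 = 1.5×10⁻⁵ m³
Sum: 3.88702×10⁻⁵ + 3.967×10⁻⁵ + 8.922×10⁻⁶ + 1.5×10⁻⁵ = 1.02462×10⁻⁴ m³
In qt: 1.02462×10⁻⁴ / 0.000946353 = 0.10827 qt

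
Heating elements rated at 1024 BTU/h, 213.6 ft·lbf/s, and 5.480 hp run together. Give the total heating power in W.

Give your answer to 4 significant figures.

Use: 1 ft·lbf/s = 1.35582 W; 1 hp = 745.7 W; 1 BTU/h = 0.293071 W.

4676 W

1024 BTU/h × 0.293071 = 300.105 W
213.6 ft·lbf/s × 1.35582 = 289.603 W
5.480 hp × 745.7 = 4086.44 W
Combined: 300.105 + 289.603 + 4086.44 = 4676.15 W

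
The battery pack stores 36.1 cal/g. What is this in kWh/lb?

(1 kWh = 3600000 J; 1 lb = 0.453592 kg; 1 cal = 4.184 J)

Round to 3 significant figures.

36.1 cal/g × 4.184 J/cal ÷ 0.001 kg/g = 151042 J/kg
151042 J/kg ÷ 3600000 J/kWh × 0.453592 kg/lb = 0.019031 kWh/lb

0.0190 kWh/lb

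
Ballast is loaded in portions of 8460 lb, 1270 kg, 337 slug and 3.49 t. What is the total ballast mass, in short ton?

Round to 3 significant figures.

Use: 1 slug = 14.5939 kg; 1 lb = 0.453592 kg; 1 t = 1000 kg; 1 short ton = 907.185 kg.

8460 lb × 0.453592 = 3837.39 kg
1270 kg (already kg)
337 slug × 14.5939 = 4918.14 kg
3.49 t × 1000 = 3490 kg
Sum: 3837.39 + 1270 + 4918.14 + 3490 = 13515.5 kg
In short ton: 13515.5 / 907.185 = 14.8983 short ton

14.9 short ton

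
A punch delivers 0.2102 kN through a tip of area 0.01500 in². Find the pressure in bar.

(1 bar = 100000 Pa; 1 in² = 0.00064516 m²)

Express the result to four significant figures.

217.2 bar

0.2102 kN × 1000 = 210.2 N
0.01500 in² × 0.00064516 = 9.6774×10⁻⁶ m²
P = F / A = 210.2 N / 9.6774×10⁻⁶ m² = 2.17207×10⁷ Pa
2.17207×10⁷ Pa ÷ (100000 Pa/bar) = 217.207 bar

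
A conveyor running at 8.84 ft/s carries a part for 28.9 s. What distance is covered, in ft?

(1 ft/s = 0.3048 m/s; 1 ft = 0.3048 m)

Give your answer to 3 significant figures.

8.84 ft/s × 0.3048 → 2.69443 m/s
d = v × t = 2.69443 m/s × 28.9 s = 77.869 m
77.869 m ÷ (0.3048 m/ft) = 255.476 ft

255 ft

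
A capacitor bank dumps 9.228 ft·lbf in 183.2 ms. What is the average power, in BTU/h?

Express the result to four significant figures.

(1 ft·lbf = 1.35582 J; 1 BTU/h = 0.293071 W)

233.0 BTU/h

9.228 ft·lbf × 1.35582 = 12.5115 J
183.2 ms × 0.001 = 0.1832 s
P = E / t = 12.5115 J / 0.1832 s = 68.2942 W
68.2942 W ÷ (0.293071 W/BTU/h) = 233.03 BTU/h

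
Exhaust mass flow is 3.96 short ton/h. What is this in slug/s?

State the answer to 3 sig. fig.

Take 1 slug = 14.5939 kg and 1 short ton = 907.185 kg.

0.0684 slug/s

3.96 short ton/h × 907.185 kg/short ton ÷ 3600 s/h = 0.997904 kg/s
0.997904 kg/s ÷ 14.5939 kg/slug = 0.0683782 slug/s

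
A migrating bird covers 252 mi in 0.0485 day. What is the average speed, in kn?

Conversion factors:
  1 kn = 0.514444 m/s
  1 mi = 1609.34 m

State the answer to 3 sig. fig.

188 kn

252 mi × 1609.34 = 405554 m
0.0485 day × 86400 = 4190.4 s
v = d / t = 405554 m / 4190.4 s = 96.7817 m/s
96.7817 m/s ÷ (0.514444 m/s/kn) = 188.129 kn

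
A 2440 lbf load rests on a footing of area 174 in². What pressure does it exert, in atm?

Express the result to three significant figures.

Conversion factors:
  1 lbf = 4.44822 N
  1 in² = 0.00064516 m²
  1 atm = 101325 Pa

2440 lbf × 4.44822 = 10853.7 N
174 in² × 0.00064516 = 0.112258 m²
P = F / A = 10853.7 N / 0.112258 m² = 96685.3 Pa
96685.3 Pa ÷ (101325 Pa/atm) = 0.95421 atm

0.954 atm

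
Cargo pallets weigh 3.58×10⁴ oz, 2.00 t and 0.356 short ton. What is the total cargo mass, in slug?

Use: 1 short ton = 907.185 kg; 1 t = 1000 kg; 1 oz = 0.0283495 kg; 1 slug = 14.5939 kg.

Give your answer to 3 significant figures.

229 slug

3.58×10⁴ oz × 0.0283495 = 1014.91 kg
2.00 t × 1000 = 2000 kg
0.356 short ton × 907.185 = 322.958 kg
Total: 1014.91 + 2000 + 322.958 = 3337.87 kg
In slug: 3337.87 / 14.5939 = 228.717 slug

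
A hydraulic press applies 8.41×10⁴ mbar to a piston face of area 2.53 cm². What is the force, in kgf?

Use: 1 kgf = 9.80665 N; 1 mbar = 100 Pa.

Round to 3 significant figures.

217 kgf

8.41×10⁴ mbar × 100 → 8.41×10⁶ Pa
2.53 cm² × 0.0001 → 2.53×10⁻⁴ m²
F = P × A = 8.41×10⁶ Pa × 2.53×10⁻⁴ m² = 2127.73 N
2127.73 N ÷ (9.80665 N/kgf) = 216.968 kgf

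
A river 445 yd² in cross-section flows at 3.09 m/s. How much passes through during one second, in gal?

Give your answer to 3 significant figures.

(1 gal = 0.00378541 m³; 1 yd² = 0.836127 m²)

3.04×10⁵ gal

445 yd² × 0.836127 = 372.077 m²
V = v × A × t = 3.09 m/s × 372.077 m² × 1 s = 1149.72 m³
1149.72 m³ ÷ (0.00378541 m³/gal) = 303724 gal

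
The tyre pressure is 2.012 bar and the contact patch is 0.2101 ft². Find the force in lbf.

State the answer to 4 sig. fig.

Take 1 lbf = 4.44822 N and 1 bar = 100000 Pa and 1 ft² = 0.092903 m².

882.9 lbf

2.012 bar × 100000 → 201200 Pa
0.2101 ft² × 0.092903 → 0.0195189 m²
F = P × A = 201200 Pa × 0.0195189 m² = 3927.2 N
3927.2 N ÷ (4.44822 N/lbf) = 882.87 lbf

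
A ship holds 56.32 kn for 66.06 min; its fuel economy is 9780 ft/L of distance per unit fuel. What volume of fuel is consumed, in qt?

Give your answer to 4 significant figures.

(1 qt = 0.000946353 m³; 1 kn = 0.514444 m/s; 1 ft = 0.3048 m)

40.71 qt

56.32 kn → 28.9735 m/s
66.06 min → 3963.6 s
d = v × t = 28.9735 × 3963.6 = 114839 m
9780 ft/L → 2.98094×10⁶ m/m³
V = d / (distance per unit fuel) = 114839 / 2.98094×10⁶ = 0.0385244 m³
In qt: 0.0385244 / 0.000946353 = 40.7083 qt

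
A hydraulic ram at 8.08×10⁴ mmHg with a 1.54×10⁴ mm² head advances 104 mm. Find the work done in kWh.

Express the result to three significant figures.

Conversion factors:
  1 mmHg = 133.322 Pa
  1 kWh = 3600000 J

8.08×10⁴ mmHg → 1.07724×10⁷ Pa
1.54×10⁴ mm² → 0.0154 m²
F = P × A = 1.07724×10⁷ × 0.0154 = 165895 N
104 mm → 0.104 m
W = F × d = 165895 × 0.104 = 17253.1 J
In kWh: 17253.1 / 3600000 = 0.00479253 kWh

0.00479 kWh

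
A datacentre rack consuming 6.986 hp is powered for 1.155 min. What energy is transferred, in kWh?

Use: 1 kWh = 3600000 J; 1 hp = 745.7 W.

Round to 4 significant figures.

6.986 hp × 745.7 = 5209.46 W
1.155 min × 60 = 69.3 s
E = P × t = 5209.46 W × 69.3 s = 361016 J
361016 J ÷ (3600000 J/kWh) = 0.100282 kWh

0.1003 kWh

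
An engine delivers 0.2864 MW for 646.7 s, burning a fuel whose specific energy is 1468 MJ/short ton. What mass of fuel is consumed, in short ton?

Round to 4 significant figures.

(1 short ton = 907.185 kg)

0.2864 MW → 286400 W
E = P × t = 286400 × 646.7 = 1.85215×10⁸ J
1468 MJ/short ton → 1.61819×10⁶ J/kg
m = E / e_s = 1.85215×10⁸ / 1.61819×10⁶ = 114.458 kg
In short ton: 114.458 / 907.185 = 0.126168 short ton

0.1262 short ton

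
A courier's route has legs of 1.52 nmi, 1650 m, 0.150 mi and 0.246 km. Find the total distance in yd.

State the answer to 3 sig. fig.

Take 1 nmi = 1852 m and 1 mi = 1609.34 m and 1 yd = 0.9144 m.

1.52 nmi × 1852 → 2815.04 m
1650 m (already m)
0.150 mi × 1609.34 → 241.401 m
0.246 km × 1000 → 246 m
Sum: 2815.04 + 1650 + 241.401 + 246 = 4952.44 m
In yd: 4952.44 / 0.9144 = 5416.05 yd

5420 yd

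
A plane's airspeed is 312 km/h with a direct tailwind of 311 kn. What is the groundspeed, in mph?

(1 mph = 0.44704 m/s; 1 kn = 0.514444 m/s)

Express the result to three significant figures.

552 mph

312 km/h × (1/3.6) = 86.6667 m/s
311 kn × 0.514444 = 159.992 m/s
Total: 86.6667 + 159.992 = 246.659 m/s
In mph: 246.659 / 0.44704 = 551.76 mph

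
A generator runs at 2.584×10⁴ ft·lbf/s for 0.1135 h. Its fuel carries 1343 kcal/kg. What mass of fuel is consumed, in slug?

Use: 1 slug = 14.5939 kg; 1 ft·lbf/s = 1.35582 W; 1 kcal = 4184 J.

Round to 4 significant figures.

2.584×10⁴ ft·lbf/s → 35034.4 W
0.1135 h → 408.6 s
E = P × t = 35034.4 × 408.6 = 1.43151×10⁷ J
1343 kcal/kg → 5.61911×10⁶ J/kg
m = E / e_s = 1.43151×10⁷ / 5.61911×10⁶ = 2.54757 kg
In slug: 2.54757 / 14.5939 = 0.174564 slug

0.1746 slug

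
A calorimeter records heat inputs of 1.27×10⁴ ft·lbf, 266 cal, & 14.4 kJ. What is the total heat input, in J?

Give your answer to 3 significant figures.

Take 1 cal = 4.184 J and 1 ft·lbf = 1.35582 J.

3.27×10⁴ J

1.27×10⁴ ft·lbf × 1.35582 = 17218.9 J
266 cal × 4.184 = 1112.94 J
14.4 kJ × 1000 = 14400 J
Total: 17218.9 + 1112.94 + 14400 = 32731.8 J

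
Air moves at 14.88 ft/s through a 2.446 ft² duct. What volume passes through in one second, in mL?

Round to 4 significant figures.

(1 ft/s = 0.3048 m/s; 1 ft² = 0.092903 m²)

1.031×10⁶ mL

14.88 ft/s × 0.3048 → 4.53542 m/s
2.446 ft² × 0.092903 → 0.227241 m²
V = v × A × t = 4.53542 m/s × 0.227241 m² × 1 s = 1.03063 m³
1.03063 m³ ÷ (10⁻⁶ m³/mL) = 1.03063×10⁶ mL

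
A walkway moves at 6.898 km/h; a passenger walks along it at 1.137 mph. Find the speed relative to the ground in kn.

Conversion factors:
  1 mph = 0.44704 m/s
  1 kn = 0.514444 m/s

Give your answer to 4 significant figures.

6.898 km/h × (1/3.6) = 1.91611 m/s
1.137 mph × 0.44704 = 0.508284 m/s
Total: 1.91611 + 0.508284 = 2.42439 m/s
In kn: 2.42439 / 0.514444 = 4.71264 kn

4.713 kn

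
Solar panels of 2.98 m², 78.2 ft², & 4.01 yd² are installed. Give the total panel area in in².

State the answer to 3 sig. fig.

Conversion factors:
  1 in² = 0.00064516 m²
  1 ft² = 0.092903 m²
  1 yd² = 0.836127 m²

2.11×10⁴ in²

2.98 m² (already m²)
78.2 ft² × 0.092903 = 7.26501 m²
4.01 yd² × 0.836127 = 3.35287 m²
Sum: 2.98 + 7.26501 + 3.35287 = 13.5979 m²
In in²: 13.5979 / 0.00064516 = 21076.8 in²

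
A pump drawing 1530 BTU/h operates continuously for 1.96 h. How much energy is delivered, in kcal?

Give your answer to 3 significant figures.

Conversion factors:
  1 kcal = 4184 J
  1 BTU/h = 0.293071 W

756 kcal

1530 BTU/h × 0.293071 → 448.399 W
1.96 h × 3600 → 7056 s
E = P × t = 448.399 W × 7056 s = 3.1639×10⁶ J
3.1639×10⁶ J ÷ (4184 J/kcal) = 756.19 kcal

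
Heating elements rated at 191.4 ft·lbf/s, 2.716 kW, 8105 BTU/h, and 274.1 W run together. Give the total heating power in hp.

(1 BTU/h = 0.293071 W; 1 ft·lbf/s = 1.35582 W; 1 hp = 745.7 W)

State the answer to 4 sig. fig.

191.4 ft·lbf/s × 1.35582 = 259.504 W
2.716 kW × 1000 = 2716 W
8105 BTU/h × 0.293071 = 2375.34 W
274.1 W (already W)
Total: 259.504 + 2716 + 2375.34 + 274.1 = 5624.94 W
In hp: 5624.94 / 745.7 = 7.54317 hp

7.543 hp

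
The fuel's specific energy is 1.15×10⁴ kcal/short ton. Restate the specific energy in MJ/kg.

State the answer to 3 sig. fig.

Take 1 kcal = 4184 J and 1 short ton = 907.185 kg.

1.15×10⁴ kcal/short ton × 4184 J/kcal ÷ 907.185 kg/short ton = 53038.8 J/kg
53038.8 J/kg ÷ 1000000 J/MJ = 0.0530388 MJ/kg

0.0530 MJ/kg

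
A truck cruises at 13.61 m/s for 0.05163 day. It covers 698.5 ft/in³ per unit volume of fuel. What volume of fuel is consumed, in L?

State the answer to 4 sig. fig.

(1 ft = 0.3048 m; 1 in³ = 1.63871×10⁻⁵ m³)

4.673 L

0.05163 day → 4460.83 s
d = v × t = 13.61 × 4460.83 = 60711.9 m
698.5 ft/in³ → 1.29921×10⁷ m/m³
V = d / (distance per unit fuel) = 60711.9 / 1.29921×10⁷ = 0.00467299 m³
In L: 0.00467299 / 0.001 = 4.67299 L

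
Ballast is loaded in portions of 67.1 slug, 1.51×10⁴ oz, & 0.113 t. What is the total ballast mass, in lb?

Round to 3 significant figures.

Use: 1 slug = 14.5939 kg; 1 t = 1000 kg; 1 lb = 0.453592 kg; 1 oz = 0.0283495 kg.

67.1 slug × 14.5939 = 979.251 kg
1.51×10⁴ oz × 0.0283495 = 428.077 kg
0.113 t × 1000 = 113 kg
Total: 979.251 + 428.077 + 113 = 1520.33 kg
In lb: 1520.33 / 0.453592 = 3351.76 lb

3350 lb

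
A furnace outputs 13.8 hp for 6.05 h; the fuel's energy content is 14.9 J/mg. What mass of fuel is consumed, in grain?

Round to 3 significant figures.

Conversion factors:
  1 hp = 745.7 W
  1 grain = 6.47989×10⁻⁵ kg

2.32×10⁵ grain

13.8 hp → 10290.7 W
6.05 h → 21780 s
E = P × t = 10290.7 × 21780 = 2.24131×10⁸ J
14.9 J/mg → 1.49×10⁷ J/kg
m = E / e_s = 2.24131×10⁸ / 1.49×10⁷ = 15.0423 kg
In grain: 15.0423 / 6.47989×10⁻⁵ = 232138 grain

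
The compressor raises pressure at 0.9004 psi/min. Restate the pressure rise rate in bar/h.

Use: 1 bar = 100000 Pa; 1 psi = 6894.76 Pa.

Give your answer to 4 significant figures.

3.725 bar/h

0.9004 psi/min × 6894.76 Pa/psi ÷ 60 s/min = 103.467 Pa/s
103.467 Pa/s ÷ 100000 Pa/bar × 3600 s/h = 3.72481 bar/h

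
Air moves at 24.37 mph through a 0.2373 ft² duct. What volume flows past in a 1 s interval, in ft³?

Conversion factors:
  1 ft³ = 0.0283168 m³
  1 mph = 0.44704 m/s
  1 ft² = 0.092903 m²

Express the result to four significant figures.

24.37 mph × 0.44704 = 10.8944 m/s
0.2373 ft² × 0.092903 = 0.0220459 m²
V = v × A × t = 10.8944 m/s × 0.0220459 m² × 1 s = 0.240177 m³
0.240177 m³ ÷ (0.0283168 m³/ft³) = 8.48178 ft³

8.482 ft³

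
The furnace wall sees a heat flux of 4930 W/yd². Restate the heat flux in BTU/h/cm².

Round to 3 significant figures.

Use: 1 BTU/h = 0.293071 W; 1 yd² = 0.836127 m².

2.01 BTU/h/cm²

4930 W/yd² ÷ 0.836127 m²/yd² = 5896.23 W/m²
5896.23 W/m² ÷ 0.293071 W/BTU/h × 0.0001 m²/cm² = 2.01188 BTU/h/cm²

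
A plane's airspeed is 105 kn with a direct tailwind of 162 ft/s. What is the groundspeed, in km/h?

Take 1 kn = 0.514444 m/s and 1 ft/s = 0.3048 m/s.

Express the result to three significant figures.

105 kn × 0.514444 → 54.0166 m/s
162 ft/s × 0.3048 → 49.3776 m/s
Sum: 54.0166 + 49.3776 = 103.394 m/s
In km/h: 103.394 / (1/3.6) = 372.218 km/h

372 km/h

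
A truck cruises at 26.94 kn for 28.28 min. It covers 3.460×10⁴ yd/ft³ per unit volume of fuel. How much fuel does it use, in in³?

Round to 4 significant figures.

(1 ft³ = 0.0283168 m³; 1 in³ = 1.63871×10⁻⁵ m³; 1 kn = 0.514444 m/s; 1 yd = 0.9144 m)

1284 in³

26.94 kn → 13.8591 m/s
28.28 min → 1696.8 s
d = v × t = 13.8591 × 1696.8 = 23516.1 m
3.460×10⁴ yd/ft³ → 1.1173×10⁶ m/m³
V = d / (distance per unit fuel) = 23516.1 / 1.1173×10⁶ = 0.0210473 m³
In in³: 0.0210473 / 1.63871×10⁻⁵ = 1284.38 in³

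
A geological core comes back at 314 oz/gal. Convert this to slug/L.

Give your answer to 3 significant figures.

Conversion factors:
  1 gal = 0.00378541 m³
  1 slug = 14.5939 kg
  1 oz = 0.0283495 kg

0.161 slug/L

314 oz/gal × 0.0283495 kg/oz ÷ 0.00378541 m³/gal = 2351.59 kg/m³
2351.59 kg/m³ ÷ 14.5939 kg/slug × 0.001 m³/L = 0.161135 slug/L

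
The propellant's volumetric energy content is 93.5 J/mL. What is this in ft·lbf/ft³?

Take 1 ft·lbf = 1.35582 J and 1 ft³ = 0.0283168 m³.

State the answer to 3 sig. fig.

93.5 J/mL ÷ 10⁻⁶ m³/mL = 9.35×10⁷ J/m³
9.35×10⁷ J/m³ ÷ 1.35582 J/ft·lbf × 0.0283168 m³/ft³ = 1.95278×10⁶ ft·lbf/ft³

1.95×10⁶ ft·lbf/ft³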